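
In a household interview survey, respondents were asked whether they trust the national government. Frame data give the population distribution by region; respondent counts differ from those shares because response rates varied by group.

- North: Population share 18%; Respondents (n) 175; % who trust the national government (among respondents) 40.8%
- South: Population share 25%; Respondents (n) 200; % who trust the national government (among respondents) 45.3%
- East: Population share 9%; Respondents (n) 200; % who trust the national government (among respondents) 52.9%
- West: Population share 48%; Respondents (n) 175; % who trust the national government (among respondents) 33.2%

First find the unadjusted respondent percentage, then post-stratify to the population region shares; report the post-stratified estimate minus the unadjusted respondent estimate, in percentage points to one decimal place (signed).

Without adjustment, the pooled respondent share is:
  (175/750)×40.8 + (200/750)×45.3 + (200/750)×52.9 + (175/750)×33.2 = 43.4533%
Post-stratified estimate weights by population shares:
  0.18×40.8 + 0.25×45.3 + 0.09×52.9 + 0.48×33.2 = 39.366%
Difference = 39.366 − 43.4533 = -4.0873 pp.

-4.1 percentage points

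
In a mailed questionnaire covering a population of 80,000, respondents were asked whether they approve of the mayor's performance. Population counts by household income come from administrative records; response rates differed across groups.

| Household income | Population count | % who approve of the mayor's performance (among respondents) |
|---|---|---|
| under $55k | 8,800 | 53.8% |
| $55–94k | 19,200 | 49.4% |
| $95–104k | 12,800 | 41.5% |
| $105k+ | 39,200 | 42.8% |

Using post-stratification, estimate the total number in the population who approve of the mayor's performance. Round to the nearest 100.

Each cell contributes its population count × the respondent rate:
  under $55k: 8,800 × 53.8% = 4734.4
  $55–94k: 19,200 × 49.4% = 9484.8
  $95–104k: 12,800 × 41.5% = 5312
  $105k+: 39,200 × 42.8% = 16777.6
Estimated total = 36308.8 → 36,300.

36,300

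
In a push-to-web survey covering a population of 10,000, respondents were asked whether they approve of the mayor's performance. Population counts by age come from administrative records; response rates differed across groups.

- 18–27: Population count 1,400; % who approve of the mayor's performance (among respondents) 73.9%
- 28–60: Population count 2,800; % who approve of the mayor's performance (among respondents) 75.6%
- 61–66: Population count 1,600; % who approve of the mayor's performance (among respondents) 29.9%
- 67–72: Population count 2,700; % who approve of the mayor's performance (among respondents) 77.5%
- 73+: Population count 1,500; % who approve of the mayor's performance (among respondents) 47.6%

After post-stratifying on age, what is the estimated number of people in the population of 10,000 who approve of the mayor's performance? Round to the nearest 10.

6,440

Apply each group's respondent rate to its population count:
  18–27: 1,400 × 73.9% = 1034.6
  28–60: 2,800 × 75.6% = 2116.8
  61–66: 1,600 × 29.9% = 478.4
  67–72: 2,700 × 77.5% = 2092.5
  73+: 1,500 × 47.6% = 714
Estimated total = 6436.3 → 6,440.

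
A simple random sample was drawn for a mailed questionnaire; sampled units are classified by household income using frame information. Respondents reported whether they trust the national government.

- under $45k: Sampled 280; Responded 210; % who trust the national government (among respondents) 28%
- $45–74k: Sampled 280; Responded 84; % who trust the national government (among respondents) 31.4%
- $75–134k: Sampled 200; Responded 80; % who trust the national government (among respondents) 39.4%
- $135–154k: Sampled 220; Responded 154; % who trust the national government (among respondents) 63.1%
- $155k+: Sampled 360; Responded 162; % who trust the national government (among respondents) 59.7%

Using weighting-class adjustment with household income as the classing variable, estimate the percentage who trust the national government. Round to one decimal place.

44.7%

Class response rates: under $45k 210/280 = 75%, $45–74k 84/280 = 30%, $75–134k 80/200 = 40%, $135–154k 154/220 = 70%, $155k+ 162/360 = 45%.
With weight = n_sampled/n_responded per class, the weighted class total is n_sampled:
  under $45k: 280 × 28 = 7840
  $45–74k: 280 × 31.4 = 8792
  $75–134k: 200 × 39.4 = 7880
  $135–154k: 220 × 63.1 = 13,882
  $155k+: 360 × 59.7 = 21,492
Adjusted estimate = 59,886 / 1,340 = 44.691 → 44.7%.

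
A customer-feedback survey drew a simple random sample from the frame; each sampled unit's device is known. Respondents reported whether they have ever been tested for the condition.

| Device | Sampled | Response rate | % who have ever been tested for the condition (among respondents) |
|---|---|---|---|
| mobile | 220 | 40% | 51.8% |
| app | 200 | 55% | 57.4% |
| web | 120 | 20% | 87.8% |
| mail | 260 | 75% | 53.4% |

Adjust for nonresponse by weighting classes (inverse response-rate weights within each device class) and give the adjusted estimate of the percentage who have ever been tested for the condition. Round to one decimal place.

With weight = n_sampled/n_responded per class, the weighted class total is n_sampled:
  mobile: 220 × 51.8 = 11,396
  app: 200 × 57.4 = 11,480
  web: 120 × 87.8 = 10,536
  mail: 260 × 53.4 = 13,884
Adjusted estimate = 47,296 / 800 = 59.12 → 59.1%.

59.1%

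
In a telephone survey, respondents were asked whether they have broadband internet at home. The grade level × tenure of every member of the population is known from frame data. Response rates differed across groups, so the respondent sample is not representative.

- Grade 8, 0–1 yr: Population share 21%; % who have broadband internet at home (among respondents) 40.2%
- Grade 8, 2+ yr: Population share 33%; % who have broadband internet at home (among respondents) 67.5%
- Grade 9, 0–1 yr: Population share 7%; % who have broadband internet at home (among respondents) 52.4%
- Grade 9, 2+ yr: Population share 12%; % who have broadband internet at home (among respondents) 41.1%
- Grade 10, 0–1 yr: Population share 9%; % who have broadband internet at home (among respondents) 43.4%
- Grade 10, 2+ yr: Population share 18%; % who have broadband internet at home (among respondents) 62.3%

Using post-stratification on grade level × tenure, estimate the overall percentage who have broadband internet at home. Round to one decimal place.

54.4%

Reweight to the known grade level × tenure distribution:
  Grade 8, 0–1 yr: 0.21 × 40.2 = 8.442
  Grade 8, 2+ yr: 0.33 × 67.5 = 22.275
  Grade 9, 0–1 yr: 0.07 × 52.4 = 3.668
  Grade 9, 2+ yr: 0.12 × 41.1 = 4.932
  Grade 10, 0–1 yr: 0.09 × 43.4 = 3.906
  Grade 10, 2+ yr: 0.18 × 62.3 = 11.214
Post-stratified estimate = 54.437 → 54.4%.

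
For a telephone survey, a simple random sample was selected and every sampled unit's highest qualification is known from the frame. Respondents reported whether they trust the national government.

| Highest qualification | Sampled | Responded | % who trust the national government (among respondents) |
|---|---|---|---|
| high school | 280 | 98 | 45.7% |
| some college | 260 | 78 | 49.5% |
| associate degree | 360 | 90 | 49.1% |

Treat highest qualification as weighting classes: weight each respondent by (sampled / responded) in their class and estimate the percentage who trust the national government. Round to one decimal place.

Class response rates: high school 98/280 = 35%, some college 78/260 = 30%, associate degree 90/360 = 25%.
Inverse-response-rate weighting restores each class to its sampled count, so class totals weight by n_sampled:
  high school: 280 × 45.7 = 12,796
  some college: 260 × 49.5 = 12,870
  associate degree: 360 × 49.1 = 17,676
Adjusted estimate = 43,342 / 900 = 48.1578 → 48.2%.

48.2%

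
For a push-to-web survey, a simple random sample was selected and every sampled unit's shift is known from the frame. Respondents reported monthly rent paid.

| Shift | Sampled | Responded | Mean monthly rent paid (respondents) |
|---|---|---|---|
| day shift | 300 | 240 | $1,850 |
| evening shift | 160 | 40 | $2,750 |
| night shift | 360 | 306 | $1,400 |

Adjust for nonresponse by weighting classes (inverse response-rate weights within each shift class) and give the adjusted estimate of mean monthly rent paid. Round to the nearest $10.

$1,830

Response rates by class: day shift 240/300 = 80%, evening shift 40/160 = 25%, night shift 306/360 = 85%.
Each respondent's weight = sampled/responded in their class; summing within a class gives n_sampled, so:
  day shift: 300 × 1850 = 555,000
  evening shift: 160 × 2750 = 440,000
  night shift: 360 × 1400 = 504,000
Adjusted estimate = 1,499,000 / 820 = 1828.05 → $1,830.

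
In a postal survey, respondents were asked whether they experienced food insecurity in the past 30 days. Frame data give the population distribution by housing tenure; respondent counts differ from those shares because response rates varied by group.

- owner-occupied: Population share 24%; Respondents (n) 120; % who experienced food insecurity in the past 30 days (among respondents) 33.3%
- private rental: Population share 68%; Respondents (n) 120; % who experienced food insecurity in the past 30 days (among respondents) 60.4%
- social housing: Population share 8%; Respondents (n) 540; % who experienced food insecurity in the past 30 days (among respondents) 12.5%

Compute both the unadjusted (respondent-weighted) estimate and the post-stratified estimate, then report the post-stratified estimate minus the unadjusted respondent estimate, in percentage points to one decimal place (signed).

+27.0 percentage points

Naive respondent-only estimate (weights = respondent counts):
  (120/780)×33.3 + (120/780)×60.4 + (540/780)×12.5 = 23.0692%
Post-stratifying to population shares instead:
  0.24×33.3 + 0.68×60.4 + 0.08×12.5 = 50.064%
Difference = 50.064 − 23.0692 = 26.9948 pp.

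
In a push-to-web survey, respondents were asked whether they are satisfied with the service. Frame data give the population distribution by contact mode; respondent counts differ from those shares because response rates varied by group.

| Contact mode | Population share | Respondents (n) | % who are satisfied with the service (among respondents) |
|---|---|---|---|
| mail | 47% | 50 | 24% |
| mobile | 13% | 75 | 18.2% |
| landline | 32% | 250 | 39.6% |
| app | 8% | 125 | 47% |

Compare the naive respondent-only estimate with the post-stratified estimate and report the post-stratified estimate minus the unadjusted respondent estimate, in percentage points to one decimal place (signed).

-6.6 percentage points

Unadjusted (pooled respondent) estimate weights by respondent counts:
  (50/500)×24 + (75/500)×18.2 + (250/500)×39.6 + (125/500)×47 = 36.68%
Post-stratified estimate weights by population shares:
  0.47×24 + 0.13×18.2 + 0.32×39.6 + 0.08×47 = 30.078%
Difference = 30.078 − 36.68 = -6.602 pp.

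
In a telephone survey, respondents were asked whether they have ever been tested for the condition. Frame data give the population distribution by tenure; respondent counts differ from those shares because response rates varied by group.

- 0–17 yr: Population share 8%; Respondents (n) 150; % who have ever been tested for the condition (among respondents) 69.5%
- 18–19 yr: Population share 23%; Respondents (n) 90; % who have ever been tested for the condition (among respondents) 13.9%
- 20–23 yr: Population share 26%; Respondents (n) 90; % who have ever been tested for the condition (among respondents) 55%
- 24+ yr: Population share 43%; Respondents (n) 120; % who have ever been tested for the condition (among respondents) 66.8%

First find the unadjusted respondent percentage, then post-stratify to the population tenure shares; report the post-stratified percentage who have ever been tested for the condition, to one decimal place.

Unadjusted (pooled respondent) estimate weights by respondent counts:
  (150/450)×69.5 + (90/450)×13.9 + (90/450)×55 + (120/450)×66.8 = 54.76%
Reweighting by population tenure shares:
  0.08×69.5 + 0.23×13.9 + 0.26×55 + 0.43×66.8 = 51.781%

51.8%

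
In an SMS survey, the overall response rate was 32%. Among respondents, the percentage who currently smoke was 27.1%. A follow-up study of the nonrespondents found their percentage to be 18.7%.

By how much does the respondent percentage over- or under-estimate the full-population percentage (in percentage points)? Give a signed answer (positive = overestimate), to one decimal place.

Nonresponse fraction = 1 − 0.32 = 0.68.
Bias = (nonresponse fraction) × (respondent percentage − nonrespondent percentage)
     = 0.68 × (27.1 − 18.7) = 0.68 × 8.4 = 5.712.

+5.7 percentage points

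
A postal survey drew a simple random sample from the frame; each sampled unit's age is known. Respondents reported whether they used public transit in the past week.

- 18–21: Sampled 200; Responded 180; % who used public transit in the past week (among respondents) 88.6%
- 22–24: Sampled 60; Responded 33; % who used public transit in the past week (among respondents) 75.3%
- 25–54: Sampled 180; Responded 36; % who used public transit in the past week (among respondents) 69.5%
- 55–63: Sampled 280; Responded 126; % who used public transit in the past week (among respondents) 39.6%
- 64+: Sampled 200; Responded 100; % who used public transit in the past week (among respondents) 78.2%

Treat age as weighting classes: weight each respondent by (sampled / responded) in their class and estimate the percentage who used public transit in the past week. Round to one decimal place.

Response rates by class: 18–21 180/200 = 90%, 22–24 33/60 = 55%, 25–54 36/180 = 20%, 55–63 126/280 = 45%, 64+ 100/200 = 50%.
Each respondent's weight = sampled/responded in their class; summing within a class gives n_sampled, so:
  18–21: 200 × 88.6 = 17,720
  22–24: 60 × 75.3 = 4518
  25–54: 180 × 69.5 = 12,510
  55–63: 280 × 39.6 = 11,088
  64+: 200 × 78.2 = 15,640
Adjusted estimate = 61,476 / 920 = 66.8217 → 66.8%.

66.8%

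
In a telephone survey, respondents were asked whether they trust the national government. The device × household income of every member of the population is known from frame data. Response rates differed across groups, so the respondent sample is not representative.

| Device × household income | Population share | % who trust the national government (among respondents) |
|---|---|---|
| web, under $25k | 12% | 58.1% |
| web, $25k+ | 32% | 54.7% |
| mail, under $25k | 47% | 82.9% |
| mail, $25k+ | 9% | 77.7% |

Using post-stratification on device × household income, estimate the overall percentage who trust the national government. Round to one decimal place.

Post-stratification weights by population share, not respondent share:
  web, under $25k: 0.12 × 58.1 = 6.972
  web, $25k+: 0.32 × 54.7 = 17.504
  mail, under $25k: 0.47 × 82.9 = 38.963
  mail, $25k+: 0.09 × 77.7 = 6.993
Post-stratified estimate = 70.432 → 70.4%.

70.4%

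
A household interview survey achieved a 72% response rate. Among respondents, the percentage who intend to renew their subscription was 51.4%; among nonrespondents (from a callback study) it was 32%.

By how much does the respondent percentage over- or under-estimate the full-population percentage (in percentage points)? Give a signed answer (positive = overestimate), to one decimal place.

+5.4 percentage points

Nonresponse fraction = 1 − 0.72 = 0.28.
Bias = (nonresponse fraction) × (respondent percentage − nonrespondent percentage)
     = 0.28 × (51.4 − 32) = 0.28 × 19.4 = 5.432.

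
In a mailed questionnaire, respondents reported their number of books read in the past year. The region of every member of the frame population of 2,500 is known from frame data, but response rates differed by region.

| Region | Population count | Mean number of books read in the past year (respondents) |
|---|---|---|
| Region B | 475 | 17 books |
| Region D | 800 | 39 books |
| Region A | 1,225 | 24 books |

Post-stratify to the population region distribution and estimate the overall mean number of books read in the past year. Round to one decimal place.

Post-stratification weights by population share, not respondent share:
  Region B: (475/2,500) × 17 = 3.23
  Region D: (800/2,500) × 39 = 12.48
  Region A: (1,225/2,500) × 24 = 11.76
Post-stratified estimate = 27.47 → 27.5.

27.5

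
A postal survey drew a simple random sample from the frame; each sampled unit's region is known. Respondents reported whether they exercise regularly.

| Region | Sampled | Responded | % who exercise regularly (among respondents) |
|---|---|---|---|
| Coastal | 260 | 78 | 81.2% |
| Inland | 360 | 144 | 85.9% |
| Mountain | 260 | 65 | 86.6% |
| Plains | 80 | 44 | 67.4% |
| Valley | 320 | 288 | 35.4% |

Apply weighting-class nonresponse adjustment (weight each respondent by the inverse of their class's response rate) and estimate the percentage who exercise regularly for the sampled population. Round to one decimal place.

71.3%

Class response rates: Coastal 78/260 = 30%, Inland 144/360 = 40%, Mountain 65/260 = 25%, Plains 44/80 = 55%, Valley 288/320 = 90%.
Each respondent's weight = sampled/responded in their class; summing within a class gives n_sampled, so:
  Coastal: 260 × 81.2 = 21,112
  Inland: 360 × 85.9 = 30924
  Mountain: 260 × 86.6 = 22,516
  Plains: 80 × 67.4 = 5392
  Valley: 320 × 35.4 = 11,328
Adjusted estimate = 91,272 / 1,280 = 71.3063 → 71.3%.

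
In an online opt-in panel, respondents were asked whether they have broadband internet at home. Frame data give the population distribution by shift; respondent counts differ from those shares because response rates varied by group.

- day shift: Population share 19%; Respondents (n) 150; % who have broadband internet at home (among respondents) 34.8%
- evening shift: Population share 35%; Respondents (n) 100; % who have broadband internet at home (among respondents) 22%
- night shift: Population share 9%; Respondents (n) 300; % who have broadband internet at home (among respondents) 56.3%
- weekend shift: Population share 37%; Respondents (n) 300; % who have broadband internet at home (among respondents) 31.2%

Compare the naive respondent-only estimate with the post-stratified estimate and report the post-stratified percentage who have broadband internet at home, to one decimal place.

30.9%

Unadjusted (pooled respondent) estimate weights by respondent counts:
  (150/850)×34.8 + (100/850)×22 + (300/850)×56.3 + (300/850)×31.2 = 39.6118%
Post-stratified estimate weights by population shares:
  0.19×34.8 + 0.35×22 + 0.09×56.3 + 0.37×31.2 = 30.923%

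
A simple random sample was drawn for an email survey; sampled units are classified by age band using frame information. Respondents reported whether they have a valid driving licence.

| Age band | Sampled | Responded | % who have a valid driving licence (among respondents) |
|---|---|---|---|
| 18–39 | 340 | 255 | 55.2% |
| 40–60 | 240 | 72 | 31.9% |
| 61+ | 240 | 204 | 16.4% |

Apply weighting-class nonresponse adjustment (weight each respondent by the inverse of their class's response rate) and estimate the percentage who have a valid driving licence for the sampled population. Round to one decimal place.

Class response rates: 18–39 255/340 = 75%, 40–60 72/240 = 30%, 61+ 204/240 = 85%.
Each respondent's weight = sampled/responded in their class; summing within a class gives n_sampled, so:
  18–39: 340 × 55.2 = 18,768
  40–60: 240 × 31.9 = 7656
  61+: 240 × 16.4 = 3936
Adjusted estimate = 30,360 / 820 = 37.0244 → 37.0%.

37.0%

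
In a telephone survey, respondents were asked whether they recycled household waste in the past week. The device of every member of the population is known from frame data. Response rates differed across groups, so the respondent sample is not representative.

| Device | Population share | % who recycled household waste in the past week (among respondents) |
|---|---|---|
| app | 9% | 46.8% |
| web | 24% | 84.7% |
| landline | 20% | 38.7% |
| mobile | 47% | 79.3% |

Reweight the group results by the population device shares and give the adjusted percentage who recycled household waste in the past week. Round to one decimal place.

69.6%

Reweight to the known device distribution:
  app: 0.09 × 46.8 = 4.212
  web: 0.24 × 84.7 = 20.328
  landline: 0.2 × 38.7 = 7.74
  mobile: 0.47 × 79.3 = 37.271
Post-stratified estimate = 69.551 → 69.6%.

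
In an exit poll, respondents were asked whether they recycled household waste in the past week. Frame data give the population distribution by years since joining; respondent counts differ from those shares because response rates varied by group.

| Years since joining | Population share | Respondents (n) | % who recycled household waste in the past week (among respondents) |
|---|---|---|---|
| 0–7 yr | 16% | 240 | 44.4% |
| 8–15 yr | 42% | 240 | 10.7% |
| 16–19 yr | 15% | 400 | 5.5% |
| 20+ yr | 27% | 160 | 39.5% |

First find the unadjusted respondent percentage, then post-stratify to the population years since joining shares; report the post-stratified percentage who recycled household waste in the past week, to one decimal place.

23.1%

Naive respondent-only estimate (weights = respondent counts):
  (240/1040)×44.4 + (240/1040)×10.7 + (400/1040)×5.5 + (160/1040)×39.5 = 20.9077%
Reweighting by population years since joining shares:
  0.16×44.4 + 0.42×10.7 + 0.15×5.5 + 0.27×39.5 = 23.088%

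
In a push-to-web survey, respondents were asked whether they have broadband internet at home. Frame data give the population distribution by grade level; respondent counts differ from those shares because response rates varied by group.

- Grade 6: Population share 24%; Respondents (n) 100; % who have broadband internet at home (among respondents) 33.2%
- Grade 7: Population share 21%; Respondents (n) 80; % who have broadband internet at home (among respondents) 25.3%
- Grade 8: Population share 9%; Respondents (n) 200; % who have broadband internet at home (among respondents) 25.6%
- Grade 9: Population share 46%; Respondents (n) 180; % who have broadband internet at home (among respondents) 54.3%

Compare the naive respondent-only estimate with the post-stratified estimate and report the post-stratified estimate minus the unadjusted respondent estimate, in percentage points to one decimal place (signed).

+4.4 percentage points

Without adjustment, the pooled respondent share is:
  (100/560)×33.2 + (80/560)×25.3 + (200/560)×25.6 + (180/560)×54.3 = 36.1393%
Reweighting by population grade level shares:
  0.24×33.2 + 0.21×25.3 + 0.09×25.6 + 0.46×54.3 = 40.563%
Difference = 40.563 − 36.1393 = 4.4237 pp.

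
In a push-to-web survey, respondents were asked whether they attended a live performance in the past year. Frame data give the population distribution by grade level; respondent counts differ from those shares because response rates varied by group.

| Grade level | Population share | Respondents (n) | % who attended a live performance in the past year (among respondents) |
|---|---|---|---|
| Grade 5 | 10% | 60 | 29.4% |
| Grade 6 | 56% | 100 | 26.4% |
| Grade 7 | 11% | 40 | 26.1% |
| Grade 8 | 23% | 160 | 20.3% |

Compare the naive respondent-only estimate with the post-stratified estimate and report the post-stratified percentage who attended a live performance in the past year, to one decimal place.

Without adjustment, the pooled respondent share is:
  (60/360)×29.4 + (100/360)×26.4 + (40/360)×26.1 + (160/360)×20.3 = 24.1556%
Post-stratifying to population shares instead:
  0.1×29.4 + 0.56×26.4 + 0.11×26.1 + 0.23×20.3 = 25.264%

25.3%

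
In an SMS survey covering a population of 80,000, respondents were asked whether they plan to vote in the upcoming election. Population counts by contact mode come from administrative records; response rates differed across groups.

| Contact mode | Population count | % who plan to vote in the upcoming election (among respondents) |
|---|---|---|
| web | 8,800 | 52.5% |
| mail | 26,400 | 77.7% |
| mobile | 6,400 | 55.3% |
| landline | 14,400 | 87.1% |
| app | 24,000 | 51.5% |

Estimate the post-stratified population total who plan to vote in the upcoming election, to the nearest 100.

53,600

Estimated count per cell = population count × respondent percentage:
  web: 8,800 × 52.5% = 4620
  mail: 26,400 × 77.7% = 20512.8
  mobile: 6,400 × 55.3% = 3539.2
  landline: 14,400 × 87.1% = 12542.4
  app: 24,000 × 51.5% = 12,360
Estimated total = 53574.4 → 53,600.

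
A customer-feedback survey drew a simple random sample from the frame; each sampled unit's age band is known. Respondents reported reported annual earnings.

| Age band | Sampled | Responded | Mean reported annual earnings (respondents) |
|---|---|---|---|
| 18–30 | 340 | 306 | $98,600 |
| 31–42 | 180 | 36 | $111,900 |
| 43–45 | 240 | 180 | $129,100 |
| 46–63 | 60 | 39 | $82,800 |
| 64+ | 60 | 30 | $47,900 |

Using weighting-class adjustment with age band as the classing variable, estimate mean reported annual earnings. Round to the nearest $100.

Class response rates: 18–30 306/340 = 90%, 31–42 36/180 = 20%, 43–45 180/240 = 75%, 46–63 39/60 = 65%, 64+ 30/60 = 50%.
Each respondent's weight = sampled/responded in their class; summing within a class gives n_sampled, so:
  18–30: 340 × 98,600 = 33,524,000
  31–42: 180 × 111,900 = 20,142,000
  43–45: 240 × 129,100 = 30,984,000
  46–63: 60 × 82,800 = 4,968,000
  64+: 60 × 47,900 = 2,874,000
Adjusted estimate = 92,492,000 / 880 = 105105 → $105,100.

$105,100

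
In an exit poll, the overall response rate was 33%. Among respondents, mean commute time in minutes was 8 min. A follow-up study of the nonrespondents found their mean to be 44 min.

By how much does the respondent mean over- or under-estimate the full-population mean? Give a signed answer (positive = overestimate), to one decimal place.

Nonresponse fraction = 1 − 0.33 = 0.67.
Bias = (nonresponse fraction) × (respondent mean − nonrespondent mean)
     = 0.67 × (8 − 44) = 0.67 × -36 = -24.12.

-24.1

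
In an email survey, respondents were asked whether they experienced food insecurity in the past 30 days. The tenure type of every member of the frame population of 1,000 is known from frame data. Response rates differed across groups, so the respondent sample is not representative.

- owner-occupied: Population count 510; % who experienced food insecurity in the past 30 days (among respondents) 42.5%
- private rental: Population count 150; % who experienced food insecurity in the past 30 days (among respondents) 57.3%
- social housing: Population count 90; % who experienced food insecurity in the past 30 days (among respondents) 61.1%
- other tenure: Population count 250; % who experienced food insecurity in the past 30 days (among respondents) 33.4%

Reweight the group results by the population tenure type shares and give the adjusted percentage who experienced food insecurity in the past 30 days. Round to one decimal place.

Weight each group's respondent value by its population share:
  owner-occupied: (510/1,000) × 42.5 = 21.675
  private rental: (150/1,000) × 57.3 = 8.595
  social housing: (90/1,000) × 61.1 = 5.499
  other tenure: (250/1,000) × 33.4 = 8.35
Post-stratified estimate = 44.119 → 44.1%.

44.1%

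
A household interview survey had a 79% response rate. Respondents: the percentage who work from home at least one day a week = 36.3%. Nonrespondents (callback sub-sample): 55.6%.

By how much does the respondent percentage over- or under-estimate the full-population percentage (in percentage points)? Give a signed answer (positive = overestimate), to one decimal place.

-4.1 percentage points

Nonresponse fraction = 1 − 0.79 = 0.21.
Bias = (nonresponse fraction) × (respondent percentage − nonrespondent percentage)
     = 0.21 × (36.3 − 55.6) = 0.21 × -19.3 = -4.053.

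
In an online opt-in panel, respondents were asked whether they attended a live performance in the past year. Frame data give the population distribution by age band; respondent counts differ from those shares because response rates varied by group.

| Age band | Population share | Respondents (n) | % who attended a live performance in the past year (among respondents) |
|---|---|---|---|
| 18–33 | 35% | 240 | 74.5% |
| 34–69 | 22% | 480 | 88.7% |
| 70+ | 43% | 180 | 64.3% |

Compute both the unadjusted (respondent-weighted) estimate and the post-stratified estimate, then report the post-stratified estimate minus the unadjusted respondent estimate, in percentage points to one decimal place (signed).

-6.8 percentage points

Unadjusted (pooled respondent) estimate weights by respondent counts:
  (240/900)×74.5 + (480/900)×88.7 + (180/900)×64.3 = 80.0333%
Post-stratified estimate weights by population shares:
  0.35×74.5 + 0.22×88.7 + 0.43×64.3 = 73.238%
Difference = 73.238 − 80.0333 = -6.7953 pp.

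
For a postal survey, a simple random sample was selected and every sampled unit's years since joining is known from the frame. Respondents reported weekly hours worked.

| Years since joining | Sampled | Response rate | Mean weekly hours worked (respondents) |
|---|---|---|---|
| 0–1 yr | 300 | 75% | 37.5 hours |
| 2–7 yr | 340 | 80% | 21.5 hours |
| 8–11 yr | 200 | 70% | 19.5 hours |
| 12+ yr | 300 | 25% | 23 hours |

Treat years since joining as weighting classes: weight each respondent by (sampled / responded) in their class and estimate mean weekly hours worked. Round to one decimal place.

25.8

Each respondent's weight = sampled/responded in their class; summing within a class gives n_sampled, so:
  0–1 yr: 300 × 37.5 = 11,250
  2–7 yr: 340 × 21.5 = 7310
  8–11 yr: 200 × 19.5 = 3900
  12+ yr: 300 × 23 = 6900
Adjusted estimate = 29,360 / 1,140 = 25.7544 → 25.8.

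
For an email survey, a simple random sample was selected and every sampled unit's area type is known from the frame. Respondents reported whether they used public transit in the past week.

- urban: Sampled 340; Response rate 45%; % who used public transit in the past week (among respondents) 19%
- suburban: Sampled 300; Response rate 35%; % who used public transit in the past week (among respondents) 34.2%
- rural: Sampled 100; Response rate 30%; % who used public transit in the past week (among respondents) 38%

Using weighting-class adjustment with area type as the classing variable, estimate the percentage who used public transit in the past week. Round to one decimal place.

With weight = n_sampled/n_responded per class, the weighted class total is n_sampled:
  urban: 340 × 19 = 6460
  suburban: 300 × 34.2 = 10,260
  rural: 100 × 38 = 3800
Adjusted estimate = 20,520 / 740 = 27.7297 → 27.7%.

27.7%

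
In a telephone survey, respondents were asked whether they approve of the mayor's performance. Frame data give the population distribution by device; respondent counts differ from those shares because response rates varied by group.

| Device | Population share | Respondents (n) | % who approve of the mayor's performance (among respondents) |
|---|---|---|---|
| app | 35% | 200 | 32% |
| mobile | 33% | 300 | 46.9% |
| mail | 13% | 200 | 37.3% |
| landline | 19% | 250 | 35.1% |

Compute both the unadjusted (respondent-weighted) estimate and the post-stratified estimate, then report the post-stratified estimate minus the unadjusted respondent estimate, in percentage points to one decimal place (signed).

Unadjusted (pooled respondent) estimate weights by respondent counts:
  (200/950)×32 + (300/950)×46.9 + (200/950)×37.3 + (250/950)×35.1 = 38.6368%
Post-stratifying to population shares instead:
  0.35×32 + 0.33×46.9 + 0.13×37.3 + 0.19×35.1 = 38.195%
Difference = 38.195 − 38.6368 = -0.4418 pp.

-0.4 percentage points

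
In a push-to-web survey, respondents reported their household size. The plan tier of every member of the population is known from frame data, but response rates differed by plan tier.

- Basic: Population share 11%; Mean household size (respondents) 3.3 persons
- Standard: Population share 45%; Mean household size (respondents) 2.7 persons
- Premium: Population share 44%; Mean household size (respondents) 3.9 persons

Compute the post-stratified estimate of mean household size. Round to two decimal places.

3.29

Reweight to the known plan tier distribution:
  Basic: 0.11 × 3.3 = 0.363
  Standard: 0.45 × 2.7 = 1.215
  Premium: 0.44 × 3.9 = 1.716
Post-stratified estimate = 3.294 → 3.29.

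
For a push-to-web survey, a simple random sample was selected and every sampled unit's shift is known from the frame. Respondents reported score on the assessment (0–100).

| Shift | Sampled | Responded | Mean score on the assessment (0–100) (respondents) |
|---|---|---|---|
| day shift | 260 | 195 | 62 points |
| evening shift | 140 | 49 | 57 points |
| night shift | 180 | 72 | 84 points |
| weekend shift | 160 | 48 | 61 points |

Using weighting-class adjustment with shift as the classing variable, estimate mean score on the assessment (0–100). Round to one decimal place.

66.2

Class response rates: day shift 195/260 = 75%, evening shift 49/140 = 35%, night shift 72/180 = 40%, weekend shift 48/160 = 30%.
Inverse-response-rate weighting restores each class to its sampled count, so class totals weight by n_sampled:
  day shift: 260 × 62 = 16,120
  evening shift: 140 × 57 = 7980
  night shift: 180 × 84 = 15,120
  weekend shift: 160 × 61 = 9760
Adjusted estimate = 48,980 / 740 = 66.1892 → 66.2.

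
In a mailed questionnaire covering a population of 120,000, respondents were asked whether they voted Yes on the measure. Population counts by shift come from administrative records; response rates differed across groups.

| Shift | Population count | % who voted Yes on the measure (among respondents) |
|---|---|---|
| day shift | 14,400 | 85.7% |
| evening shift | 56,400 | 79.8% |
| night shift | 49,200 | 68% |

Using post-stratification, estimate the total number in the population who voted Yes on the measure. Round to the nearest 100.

Each cell contributes its population count × the respondent rate:
  day shift: 14,400 × 85.7% = 12340.8
  evening shift: 56,400 × 79.8% = 45007.2
  night shift: 49,200 × 68% = 33,456
Estimated total = 90,804 → 90,800.

90,800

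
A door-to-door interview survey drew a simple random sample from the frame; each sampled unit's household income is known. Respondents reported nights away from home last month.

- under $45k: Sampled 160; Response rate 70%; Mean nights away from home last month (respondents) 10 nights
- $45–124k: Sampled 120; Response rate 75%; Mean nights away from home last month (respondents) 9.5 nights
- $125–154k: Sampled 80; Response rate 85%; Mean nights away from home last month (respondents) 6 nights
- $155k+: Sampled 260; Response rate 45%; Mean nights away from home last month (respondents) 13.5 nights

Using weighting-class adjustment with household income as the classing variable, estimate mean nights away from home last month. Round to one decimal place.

10.9

Weighting each respondent by the inverse class response rate inflates each class back to its sampled size, so the class weight is n_sampled:
  under $45k: 160 × 10 = 1600
  $45–124k: 120 × 9.5 = 1140
  $125–154k: 80 × 6 = 480
  $155k+: 260 × 13.5 = 3510
Adjusted estimate = 6730 / 620 = 10.8548 → 10.9.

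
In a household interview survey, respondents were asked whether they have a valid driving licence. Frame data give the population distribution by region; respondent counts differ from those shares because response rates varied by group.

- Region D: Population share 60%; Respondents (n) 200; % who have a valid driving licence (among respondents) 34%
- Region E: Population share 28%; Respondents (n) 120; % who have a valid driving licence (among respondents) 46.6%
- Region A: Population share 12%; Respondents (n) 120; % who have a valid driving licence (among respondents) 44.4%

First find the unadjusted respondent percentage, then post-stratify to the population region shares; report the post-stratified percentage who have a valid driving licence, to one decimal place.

Naive respondent-only estimate (weights = respondent counts):
  (200/440)×34 + (120/440)×46.6 + (120/440)×44.4 = 40.2727%
Post-stratifying to population shares instead:
  0.6×34 + 0.28×46.6 + 0.12×44.4 = 38.776%

38.8%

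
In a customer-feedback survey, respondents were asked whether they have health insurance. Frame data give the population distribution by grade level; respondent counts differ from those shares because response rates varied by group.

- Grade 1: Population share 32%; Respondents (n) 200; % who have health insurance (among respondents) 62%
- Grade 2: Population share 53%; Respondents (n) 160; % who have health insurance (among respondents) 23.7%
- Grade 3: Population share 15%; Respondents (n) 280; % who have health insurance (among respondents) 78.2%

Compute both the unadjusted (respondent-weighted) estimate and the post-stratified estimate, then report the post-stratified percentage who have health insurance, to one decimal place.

Without adjustment, the pooled respondent share is:
  (200/640)×62 + (160/640)×23.7 + (280/640)×78.2 = 59.5125%
Post-stratifying to population shares instead:
  0.32×62 + 0.53×23.7 + 0.15×78.2 = 44.131%

44.1%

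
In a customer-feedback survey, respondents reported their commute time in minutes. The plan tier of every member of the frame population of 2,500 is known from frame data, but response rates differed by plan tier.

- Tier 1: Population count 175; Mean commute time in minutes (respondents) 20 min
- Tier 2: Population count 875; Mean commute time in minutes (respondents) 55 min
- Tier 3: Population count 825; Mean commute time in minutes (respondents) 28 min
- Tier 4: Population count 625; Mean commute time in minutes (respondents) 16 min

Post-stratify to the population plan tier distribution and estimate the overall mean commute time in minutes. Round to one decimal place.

33.9

Post-stratification weights by population share, not respondent share:
  Tier 1: (175/2,500) × 20 = 1.4
  Tier 2: (875/2,500) × 55 = 19.25
  Tier 3: (825/2,500) × 28 = 9.24
  Tier 4: (625/2,500) × 16 = 4
Post-stratified estimate = 33.89 → 33.9.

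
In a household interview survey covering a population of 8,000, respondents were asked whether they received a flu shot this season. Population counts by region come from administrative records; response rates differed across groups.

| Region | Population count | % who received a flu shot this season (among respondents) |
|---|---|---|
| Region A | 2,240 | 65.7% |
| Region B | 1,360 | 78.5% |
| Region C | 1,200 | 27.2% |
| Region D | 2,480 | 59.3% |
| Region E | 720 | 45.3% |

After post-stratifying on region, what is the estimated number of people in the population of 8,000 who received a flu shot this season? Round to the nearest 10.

4,660

Each cell contributes its population count × the respondent rate:
  Region A: 2,240 × 65.7% = 1471.68
  Region B: 1,360 × 78.5% = 1067.6
  Region C: 1,200 × 27.2% = 326.4
  Region D: 2,480 × 59.3% = 1470.64
  Region E: 720 × 45.3% = 326.16
Estimated total = 4662.48 → 4,660.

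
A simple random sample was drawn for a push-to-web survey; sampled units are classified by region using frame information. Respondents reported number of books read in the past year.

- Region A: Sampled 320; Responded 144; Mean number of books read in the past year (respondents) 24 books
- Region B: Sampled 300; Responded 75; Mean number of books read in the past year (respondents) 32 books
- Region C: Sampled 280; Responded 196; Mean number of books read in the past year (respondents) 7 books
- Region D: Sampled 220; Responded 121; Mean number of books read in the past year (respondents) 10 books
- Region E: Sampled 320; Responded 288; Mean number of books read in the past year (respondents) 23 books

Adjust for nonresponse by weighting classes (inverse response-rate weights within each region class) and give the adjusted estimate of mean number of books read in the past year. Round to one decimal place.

20.0

Response rates by class: Region A 144/320 = 45%, Region B 75/300 = 25%, Region C 196/280 = 70%, Region D 121/220 = 55%, Region E 288/320 = 90%.
Weighting each respondent by the inverse class response rate inflates each class back to its sampled size, so the class weight is n_sampled:
  Region A: 320 × 24 = 7680
  Region B: 300 × 32 = 9600
  Region C: 280 × 7 = 1960
  Region D: 220 × 10 = 2200
  Region E: 320 × 23 = 7360
Adjusted estimate = 28,800 / 1,440 = 20 → 20.0.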